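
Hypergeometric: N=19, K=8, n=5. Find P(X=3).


P(X=3) = C(8,3)*C(11,2) / C(19,5)
= 56*55 / 11628
= 3080/11628 = 770/2907

770/2907


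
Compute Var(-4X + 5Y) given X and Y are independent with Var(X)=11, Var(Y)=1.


Independence => Cov(X,Y)=0
Var(-4X + 5Y) = (-4)^2*Var(X) + 5^2*Var(Y)
= 16*11 + 25*1 = 201

201


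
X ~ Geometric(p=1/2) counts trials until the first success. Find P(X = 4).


P(X=4) = (1-p)^3 * p = (1/2)^3 * 1/2
= 1/8 * 1/2 = 1/16

1/16


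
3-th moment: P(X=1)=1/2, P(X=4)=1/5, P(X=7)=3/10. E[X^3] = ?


E[X^3] = sum(x^3 * P(x))
= 1*1/2 + 64*1/5 + 343*3/10
= 581/5

581/5


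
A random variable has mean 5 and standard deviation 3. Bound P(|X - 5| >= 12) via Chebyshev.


k = 12/3 = 4
Chebyshev: P(|X-mu| >= k*sigma) <= 1/k^2 = 1/4^2 = 1/16

1/16


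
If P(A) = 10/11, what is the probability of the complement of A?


P(A') = 1 - P(A) = 1 - 10/11 = 1/11

1/11


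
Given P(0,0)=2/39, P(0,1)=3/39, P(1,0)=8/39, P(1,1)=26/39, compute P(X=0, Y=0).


Read from table: P(X=0, Y=0) = 2/39

2/39


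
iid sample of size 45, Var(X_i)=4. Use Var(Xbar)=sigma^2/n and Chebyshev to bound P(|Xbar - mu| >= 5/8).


Var(Xbar) = Var(X)/n = 4/45
Chebyshev: P(|Xbar-mu| >= 5/8) <= Var(Xbar)/(5/8)^2 = (4/45)/(25/64) = 256/1125

256/1125


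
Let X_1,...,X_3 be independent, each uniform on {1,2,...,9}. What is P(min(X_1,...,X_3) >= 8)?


P(min >= 8) = P(all X_i >= 8) = (P(X_1 >= 8))^3
= (2/9)^3 = 8/729

8/729


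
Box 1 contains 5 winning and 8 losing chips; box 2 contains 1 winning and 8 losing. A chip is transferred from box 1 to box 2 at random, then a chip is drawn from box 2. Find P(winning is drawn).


P(transfer winning) = 5/13; P(transfer losing) = 8/13
If winning transferred: Urn II has 2 winning of 10, so P(winning|winning moved) = 1/5
If losing transferred: Urn II has 1 winning of 10, so P(winning|losing moved) = 1/10
By total probability: P(winning) = 5/13*1/5 + 8/13*1/10 = 9/65

9/65


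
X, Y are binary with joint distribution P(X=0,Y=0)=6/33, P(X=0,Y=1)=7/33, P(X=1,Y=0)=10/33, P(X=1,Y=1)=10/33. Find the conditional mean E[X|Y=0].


P(Y=0) = 16/33
E[X|Y=0] = (0*6 + 1*10)/16 = 10/16 = 5/8

5/8


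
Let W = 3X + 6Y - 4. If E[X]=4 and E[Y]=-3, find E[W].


E[3X + 6Y - 4] = 3*E[X] + 6*E[Y] - 4
= (3)*(4) + (6)*(-3) + (-4)
= 12 - 18 - 4 = -10

-10


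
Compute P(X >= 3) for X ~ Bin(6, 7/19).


P(X>=3) = P(X=3) + P(X=4) + P(X=5) + P(X=6)
= 11854080/47045881 + 5186160/47045881 + 1210104/47045881 + 117649/47045881
= 18367993/47045881

18367993/47045881


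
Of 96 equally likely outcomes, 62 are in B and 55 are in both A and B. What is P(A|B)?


P(A|B) = P(A∩B)/P(B) = (55/96)/(62/96) = 55/62

55/62


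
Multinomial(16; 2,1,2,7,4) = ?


16! = 20922789888000
Denominator: 2!=2 * 1!=1 * 2!=2 * 7!=5040 * 4!=24
Coefficient = 20922789888000 / 483840 = 43243200

43243200


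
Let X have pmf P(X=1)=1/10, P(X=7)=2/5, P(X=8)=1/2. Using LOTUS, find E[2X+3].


E[2X+3] = sum(g(x)*P(x))
= 5*1/10 + 17*2/5 + 19*1/2
= 84/5

84/5


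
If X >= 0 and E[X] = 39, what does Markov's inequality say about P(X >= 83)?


Markov: P(X >= a) <= E[X]/a
P(X >= 83) <= 39/83

39/83


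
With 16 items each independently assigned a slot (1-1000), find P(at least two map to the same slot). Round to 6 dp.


P(all different) = prod((1000-i)/1000 for i=0..15) = 0.886366
P(at least one match) = 1 - 0.886366 = 0.113634

0.113634


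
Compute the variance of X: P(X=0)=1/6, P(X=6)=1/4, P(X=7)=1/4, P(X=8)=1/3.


E[X] = 71/12, E[X^2] = 511/12
Var(X) = E[X^2] - (E[X])^2 = 511/12 - (71/12)^2 = 1091/144

1091/144


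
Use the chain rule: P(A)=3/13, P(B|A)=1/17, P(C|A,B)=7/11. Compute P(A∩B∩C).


P(A∩B∩C) = P(A) * P(B|A) * P(C|A∩B)
= 3/13 * 1/17 * 7/11
= 3/221 * 7/11 = 21/2431

21/2431


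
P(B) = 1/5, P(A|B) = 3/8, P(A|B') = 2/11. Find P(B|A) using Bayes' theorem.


P(A) = P(A|B)P(B) + P(A|B')P(B') = 3/8*1/5 + 2/11*4/5 = 97/440
P(B|A) = P(A|B)P(B)/P(A) = (3/40)/(97/440) = 33/97

33/97


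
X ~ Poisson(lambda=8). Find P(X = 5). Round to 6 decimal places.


P(X=5) = e^(-8) * 8^5 / 5!
≈ 0.0003354626279 * 32768 / 120
≈ 0.091604

0.091604


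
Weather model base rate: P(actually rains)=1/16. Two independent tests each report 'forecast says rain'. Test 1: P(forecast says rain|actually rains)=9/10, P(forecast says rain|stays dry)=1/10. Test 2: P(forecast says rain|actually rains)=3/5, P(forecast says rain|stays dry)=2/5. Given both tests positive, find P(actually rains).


After test 1: P(+) = 9/10*1/16 + 1/10*15/16 = 3/20
P(B|+) = (9/160)/(3/20) = 3/8
After test 2 (use post1 as new prior): P(+) = 3/5*3/8 + 2/5*5/8 = 19/40
P(B|+,+) = (9/40)/(19/40) = 9/19

9/19


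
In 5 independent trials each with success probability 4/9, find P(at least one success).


P(at least one) = 1 - P(none)
P(none) = (1 - 4/9)^5 = (5/9)^5 = 3125/59049
P(at least one) = 1 - 3125/59049 = 55924/59049

55924/59049


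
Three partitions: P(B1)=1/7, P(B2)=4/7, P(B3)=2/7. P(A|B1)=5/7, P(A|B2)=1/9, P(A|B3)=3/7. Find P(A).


P(A) = P(A|B1)P(B1) + P(A|B2)P(B2) + P(A|B3)P(B3)
= 5/7*1/7 + 1/9*4/7 + 3/7*2/7
= 5/49 + 4/63 + 6/49 = 127/441

127/441


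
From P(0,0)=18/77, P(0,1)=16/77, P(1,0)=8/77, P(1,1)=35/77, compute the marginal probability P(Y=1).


P(Y=1) = P(0,1)+P(1,1) = 16/77 + 35/77 = 51/77

51/77


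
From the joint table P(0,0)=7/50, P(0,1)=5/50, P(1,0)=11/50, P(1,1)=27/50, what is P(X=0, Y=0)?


Read from table: P(X=0, Y=0) = 7/50

7/50


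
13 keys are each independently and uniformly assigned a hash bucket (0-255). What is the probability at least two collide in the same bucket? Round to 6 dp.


P(all different) = prod((256-i)/256 for i=0..12) = 0.733615
P(at least one match) = 1 - 0.733615 = 0.266385

0.266385


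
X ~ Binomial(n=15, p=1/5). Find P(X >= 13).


P(X>=13) = P(X=13) + P(X=14) + P(X=15)
= 336/6103515625 + 12/6103515625 + 1/30517578125
= 1741/30517578125

1741/30517578125


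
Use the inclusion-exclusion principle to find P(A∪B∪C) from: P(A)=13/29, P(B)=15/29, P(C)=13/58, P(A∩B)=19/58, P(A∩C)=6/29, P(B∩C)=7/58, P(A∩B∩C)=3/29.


P(A∪B∪C) = P(A)+P(B)+P(C) - P(AB)-P(AC)-P(BC) + P(ABC)
= 13/29+15/29+13/58 - 19/58-6/29-7/58 + 3/29
= 37/58

37/58


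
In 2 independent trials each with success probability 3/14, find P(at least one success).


P(at least one) = 1 - P(none)
P(none) = (1 - 3/14)^2 = (11/14)^2 = 121/196
P(at least one) = 1 - 121/196 = 75/196

75/196


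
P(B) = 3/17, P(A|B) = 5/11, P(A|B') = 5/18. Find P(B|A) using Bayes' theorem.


P(A) = P(A|B)P(B) + P(A|B')P(B') = 5/11*3/17 + 5/18*14/17 = 520/1683
P(B|A) = P(A|B)P(B)/P(A) = (15/187)/(520/1683) = 27/104

27/104


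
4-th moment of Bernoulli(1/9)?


For Bernoulli: X in {0,1}
E[X^4] = 0^4*(1-1/9) + 1^4*1/9 = 1/9

1/9


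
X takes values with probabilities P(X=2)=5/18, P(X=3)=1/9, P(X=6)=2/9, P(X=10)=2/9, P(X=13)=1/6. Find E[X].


E[X] = sum(x * P(x))
= 2*5/18 + 3*1/9 + 6*2/9 + 10*2/9 + 13*1/6
= 119/18

119/18


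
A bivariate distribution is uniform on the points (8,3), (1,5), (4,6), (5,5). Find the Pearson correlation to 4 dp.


Cov(X,Y) = -1.8750, Var(X) = 6.2500, Var(Y) = 1.1875
rho = Cov/(sqrt(VarX)*sqrt(VarY)) = -0.6882

-0.6882


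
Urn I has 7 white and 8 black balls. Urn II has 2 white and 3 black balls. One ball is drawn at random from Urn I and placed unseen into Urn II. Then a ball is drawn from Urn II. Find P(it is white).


P(transfer white) = 7/15; P(transfer black) = 8/15
If white transferred: Urn II has 3 white of 6, so P(white|white moved) = 1/2
If black transferred: Urn II has 2 white of 6, so P(white|black moved) = 1/3
By total probability: P(white) = 7/15*1/2 + 8/15*1/3 = 37/90

37/90


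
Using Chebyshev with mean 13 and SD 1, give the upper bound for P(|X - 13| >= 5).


k = 5/1 = 5
Chebyshev: P(|X-mu| >= k*sigma) <= 1/k^2 = 1/5^2 = 1/25

1/25


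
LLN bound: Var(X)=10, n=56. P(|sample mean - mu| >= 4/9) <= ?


Var(Xbar) = Var(X)/n = 10/56
Chebyshev: P(|Xbar-mu| >= 4/9) <= Var(Xbar)/(4/9)^2 = (5/28)/(16/81) = 405/448

405/448


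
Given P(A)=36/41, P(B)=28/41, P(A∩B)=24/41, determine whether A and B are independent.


P(A)*P(B) = 36/41*28/41 = 1008/1681
P(A∩B) = 24/41 != 1008/1681, so not independent

No, A and B are not independent


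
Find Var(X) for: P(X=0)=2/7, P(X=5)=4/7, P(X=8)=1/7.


E[X] = 4, E[X^2] = 164/7
Var(X) = E[X^2] - (E[X])^2 = 164/7 - (4)^2 = 52/7

52/7


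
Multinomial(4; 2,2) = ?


4! = 24
Denominator: 2!=2 * 2!=2
Coefficient = 24 / 4 = 6

6


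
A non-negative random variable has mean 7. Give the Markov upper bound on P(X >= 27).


Markov: P(X >= a) <= E[X]/a
P(X >= 27) <= 7/27

7/27


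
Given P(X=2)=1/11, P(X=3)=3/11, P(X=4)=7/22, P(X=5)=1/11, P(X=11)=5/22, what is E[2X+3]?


E[2X+3] = sum(g(x)*P(x))
= 7*1/11 + 9*3/11 + 11*7/22 + 13*1/11 + 25*5/22
= 148/11

148/11


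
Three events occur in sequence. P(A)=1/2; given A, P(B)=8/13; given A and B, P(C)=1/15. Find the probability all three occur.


P(A∩B∩C) = P(A) * P(B|A) * P(C|A∩B)
= 1/2 * 8/13 * 1/15
= 4/13 * 1/15 = 4/195

4/195


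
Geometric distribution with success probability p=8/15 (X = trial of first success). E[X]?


For geometric (trials until first success), E[X] = 1/p = 1/(8/15) = 15/8

15/8


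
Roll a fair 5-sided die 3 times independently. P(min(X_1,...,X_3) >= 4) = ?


P(min >= 4) = P(all X_i >= 4) = (P(X_1 >= 4))^3
= (2/5)^3 = 8/125

8/125


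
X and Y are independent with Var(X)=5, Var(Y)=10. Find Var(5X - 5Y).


Independence => Cov(X,Y)=0
Var(5X - 5Y) = 5^2*Var(X) + (-5)^2*Var(Y)
= 25*5 + 25*10 = 375

375


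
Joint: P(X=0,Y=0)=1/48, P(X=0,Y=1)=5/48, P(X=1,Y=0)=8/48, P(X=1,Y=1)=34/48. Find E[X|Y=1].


P(Y=1) = 39/48
E[X|Y=1] = (0*5 + 1*34)/39 = 34/39

34/39


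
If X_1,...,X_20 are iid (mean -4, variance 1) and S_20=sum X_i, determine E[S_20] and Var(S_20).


E[S_n] = n*mu = 20*-4 = -80
Var(S_n) = n*sigma^2 = 20*1 = 20

E[S_20]=-80, Var(S_20)=20


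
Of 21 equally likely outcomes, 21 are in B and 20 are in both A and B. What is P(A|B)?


P(A|B) = P(A∩B)/P(B) = (20/21)/(21/21) = 20/21

20/21


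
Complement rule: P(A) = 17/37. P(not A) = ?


P(A') = 1 - P(A) = 1 - 17/37 = 20/37

20/37


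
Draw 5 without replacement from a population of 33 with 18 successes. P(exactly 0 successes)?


P(X=0) = C(18,0)*C(15,5) / C(33,5)
= 1*3003 / 237336
= 3003/237336 = 91/7192

91/7192


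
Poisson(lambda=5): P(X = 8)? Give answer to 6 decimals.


P(X=8) = e^(-5) * 5^8 / 8!
≈ 0.006737946999 * 390625 / 40320
≈ 0.065278

0.065278


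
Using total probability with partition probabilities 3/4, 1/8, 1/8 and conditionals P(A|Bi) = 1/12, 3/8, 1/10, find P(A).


P(A) = P(A|B1)P(B1) + P(A|B2)P(B2) + P(A|B3)P(B3)
= 1/12*3/4 + 3/8*1/8 + 1/10*1/8
= 1/16 + 3/64 + 1/80 = 39/320

39/320


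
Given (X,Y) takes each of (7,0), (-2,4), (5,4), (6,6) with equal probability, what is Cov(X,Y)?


E[X]=4, E[Y]=7/2, E[XY]=12
Cov(X,Y) = E[XY] - E[X]E[Y] = 12 - 4*7/2 = -2

-2


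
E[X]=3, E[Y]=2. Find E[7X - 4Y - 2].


E[7X - 4Y - 2] = 7*E[X] - 4*E[Y] - 2
= (7)*(3) + (-4)*(2) + (-2)
= 21 - 8 - 2 = 11

11


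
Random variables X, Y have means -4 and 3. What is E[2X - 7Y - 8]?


E[2X - 7Y - 8] = 2*E[X] - 7*E[Y] - 8
= (2)*(-4) + (-7)*(3) + (-8)
= -8 - 21 - 8 = -37

-37


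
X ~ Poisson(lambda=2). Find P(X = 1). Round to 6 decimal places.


P(X=1) = e^(-2) * 2^1 / 1!
≈ 0.1353352832 * 2 / 1
≈ 0.270671

0.270671


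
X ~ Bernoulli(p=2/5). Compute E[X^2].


For Bernoulli: X in {0,1}
E[X^2] = 0^2*(1-2/5) + 1^2*2/5 = 2/5

2/5


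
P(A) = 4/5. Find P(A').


P(A') = 1 - P(A) = 1 - 4/5 = 1/5

1/5


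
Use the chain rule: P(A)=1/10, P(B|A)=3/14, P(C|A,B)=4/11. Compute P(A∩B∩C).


P(A∩B∩C) = P(A) * P(B|A) * P(C|A∩B)
= 1/10 * 3/14 * 4/11
= 3/140 * 4/11 = 3/385

3/385


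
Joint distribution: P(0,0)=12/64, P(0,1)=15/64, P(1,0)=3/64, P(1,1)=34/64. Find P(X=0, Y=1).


Read from table: P(X=0, Y=1) = 15/64

15/64


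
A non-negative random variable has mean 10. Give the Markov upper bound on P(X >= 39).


Markov: P(X >= a) <= E[X]/a
P(X >= 39) <= 10/39

10/39


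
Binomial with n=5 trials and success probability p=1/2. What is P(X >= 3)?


P(X>=3) = P(X=3) + P(X=4) + P(X=5)
= 5/16 + 5/32 + 1/32
= 1/2

1/2


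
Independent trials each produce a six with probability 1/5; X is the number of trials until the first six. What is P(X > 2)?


P(X > 2) = P(first 2 trials all fail) = (1-p)^2 = (4/5)^2 = 16/25

16/25


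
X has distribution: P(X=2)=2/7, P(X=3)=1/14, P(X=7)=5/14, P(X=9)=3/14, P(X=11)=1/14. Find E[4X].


E[4X] = sum(g(x)*P(x))
= 8*2/7 + 12*1/14 + 28*5/14 + 36*3/14 + 44*1/14
= 24

24


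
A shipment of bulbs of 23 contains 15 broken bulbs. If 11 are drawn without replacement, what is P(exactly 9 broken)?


P(X=9) = C(15,9)*C(8,2) / C(23,11)
= 5005*28 / 1352078
= 140140/1352078 = 770/7429

770/7429


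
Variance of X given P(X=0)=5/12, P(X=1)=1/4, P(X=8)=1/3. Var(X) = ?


E[X] = 35/12, E[X^2] = 259/12
Var(X) = E[X^2] - (E[X])^2 = 259/12 - (35/12)^2 = 1883/144

1883/144


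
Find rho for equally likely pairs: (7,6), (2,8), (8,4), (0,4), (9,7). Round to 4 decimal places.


Cov(X,Y) = 0.4400, Var(X) = 12.5600, Var(Y) = 2.5600
rho = Cov/(sqrt(VarX)*sqrt(VarY)) = 0.0776

0.0776


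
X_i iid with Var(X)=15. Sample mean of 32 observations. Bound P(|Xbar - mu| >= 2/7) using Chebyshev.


Var(Xbar) = Var(X)/n = 15/32
Chebyshev: P(|Xbar-mu| >= 2/7) <= Var(Xbar)/(2/7)^2 = (15/32)/(4/49) = 735/128
Bound exceeds 1, so trivial bound: 1

1


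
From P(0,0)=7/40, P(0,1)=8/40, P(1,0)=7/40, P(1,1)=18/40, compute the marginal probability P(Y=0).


P(Y=0) = P(0,0)+P(1,0) = 7/40 + 7/40 = 14/40 = 7/20

7/20


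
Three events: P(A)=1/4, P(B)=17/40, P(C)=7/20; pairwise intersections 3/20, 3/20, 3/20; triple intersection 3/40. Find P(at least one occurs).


P(A∪B∪C) = P(A)+P(B)+P(C) - P(AB)-P(AC)-P(BC) + P(ABC)
= 1/4+17/40+7/20 - 3/20-3/20-3/20 + 3/40
= 13/20

13/20


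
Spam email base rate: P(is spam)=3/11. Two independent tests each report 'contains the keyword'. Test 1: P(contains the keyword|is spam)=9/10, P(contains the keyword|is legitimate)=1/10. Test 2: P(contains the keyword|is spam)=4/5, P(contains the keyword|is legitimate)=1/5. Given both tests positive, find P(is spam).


After test 1: P(+) = 9/10*3/11 + 1/10*8/11 = 7/22
P(B|+) = (27/110)/(7/22) = 27/35
After test 2 (use post1 as new prior): P(+) = 4/5*27/35 + 1/5*8/35 = 116/175
P(B|+,+) = (108/175)/(116/175) = 27/29

27/29


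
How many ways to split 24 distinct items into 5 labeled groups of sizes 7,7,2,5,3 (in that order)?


24! = 620448401733239439360000
Denominator: 7!=5040 * 7!=5040 * 2!=2 * 5!=120 * 3!=6
Coefficient = 620448401733239439360000 / 36578304000 = 16962197091840

16962197091840


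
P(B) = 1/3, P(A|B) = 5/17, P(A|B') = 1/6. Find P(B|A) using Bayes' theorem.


P(A) = P(A|B)P(B) + P(A|B')P(B') = 5/17*1/3 + 1/6*2/3 = 32/153
P(B|A) = P(A|B)P(B)/P(A) = (5/51)/(32/153) = 15/32

15/32


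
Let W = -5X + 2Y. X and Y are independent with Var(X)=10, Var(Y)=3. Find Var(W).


Independence => Cov(X,Y)=0
Var(-5X + 2Y) = (-5)^2*Var(X) + 2^2*Var(Y)
= 25*10 + 4*3 = 262

262


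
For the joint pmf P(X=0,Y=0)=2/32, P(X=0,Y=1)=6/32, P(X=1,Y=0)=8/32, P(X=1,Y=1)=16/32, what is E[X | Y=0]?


P(Y=0) = 10/32
E[X|Y=0] = (0*2 + 1*8)/10 = 8/10 = 4/5

4/5


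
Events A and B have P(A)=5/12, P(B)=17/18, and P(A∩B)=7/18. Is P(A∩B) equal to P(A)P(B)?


P(A)*P(B) = 5/12*17/18 = 85/216
P(A∩B) = 7/18 != 85/216, so not independent

No, A and B are not independent


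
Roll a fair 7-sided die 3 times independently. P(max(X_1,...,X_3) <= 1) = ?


P(max <= 1) = P(all X_i <= 1) = (P(X_1 <= 1))^3
= (1/7)^3 = 1/343

1/343


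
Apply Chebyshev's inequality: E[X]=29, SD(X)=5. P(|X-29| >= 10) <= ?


k = 10/5 = 2
Chebyshev: P(|X-mu| >= k*sigma) <= 1/k^2 = 1/2^2 = 1/4

1/4


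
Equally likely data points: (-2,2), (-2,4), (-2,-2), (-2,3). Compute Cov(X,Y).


E[X]=-2, E[Y]=7/4, E[XY]=-7/2
Cov(X,Y) = E[XY] - E[X]E[Y] = -7/2 + 2*7/4 = 0

0


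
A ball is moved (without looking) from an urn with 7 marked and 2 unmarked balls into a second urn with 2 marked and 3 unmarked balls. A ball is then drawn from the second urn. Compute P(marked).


P(transfer marked) = 7/9; P(transfer unmarked) = 2/9
If marked transferred: Urn II has 3 marked of 6, so P(marked|marked moved) = 1/2
If unmarked transferred: Urn II has 2 marked of 6, so P(marked|unmarked moved) = 1/3
By total probability: P(marked) = 7/9*1/2 + 2/9*1/3 = 25/54

25/54


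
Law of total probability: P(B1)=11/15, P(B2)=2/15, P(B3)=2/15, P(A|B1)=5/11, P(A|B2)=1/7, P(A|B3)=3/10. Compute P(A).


P(A) = P(A|B1)P(B1) + P(A|B2)P(B2) + P(A|B3)P(B3)
= 5/11*11/15 + 1/7*2/15 + 3/10*2/15
= 1/3 + 2/105 + 1/25 = 206/525

206/525


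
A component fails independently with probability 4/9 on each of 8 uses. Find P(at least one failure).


P(at least one) = 1 - P(none)
P(none) = (1 - 4/9)^8 = (5/9)^8 = 390625/43046721
P(at least one) = 1 - 390625/43046721 = 42656096/43046721

42656096/43046721


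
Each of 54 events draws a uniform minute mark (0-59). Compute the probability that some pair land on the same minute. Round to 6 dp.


P(all different) = prod((60-i)/60 for i=0..53) = 0.000000
P(at least one match) = 1 - 0.000000 = 1.000000

1.000000


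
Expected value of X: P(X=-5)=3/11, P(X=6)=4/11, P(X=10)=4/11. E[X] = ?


E[X] = sum(x * P(x))
= -5*3/11 + 6*4/11 + 10*4/11
= 49/11

49/11


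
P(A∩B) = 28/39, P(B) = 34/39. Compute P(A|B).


P(A|B) = P(A∩B)/P(B) = (28/39)/(34/39) = 28/34 = 14/17

14/17


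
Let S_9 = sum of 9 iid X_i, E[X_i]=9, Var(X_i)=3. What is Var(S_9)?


By independence, Var(S_n) = n*Var(X_1) = 9*3 = 27

27


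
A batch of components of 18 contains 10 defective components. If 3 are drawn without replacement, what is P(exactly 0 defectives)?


P(X=0) = C(10,0)*C(8,3) / C(18,3)
= 1*56 / 816
= 56/816 = 7/102

7/102


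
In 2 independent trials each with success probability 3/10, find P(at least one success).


P(at least one) = 1 - P(none)
P(none) = (1 - 3/10)^2 = (7/10)^2 = 49/100
P(at least one) = 1 - 49/100 = 51/100

51/100


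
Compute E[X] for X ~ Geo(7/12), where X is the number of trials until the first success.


For geometric (trials until first success), E[X] = 1/p = 1/(7/12) = 12/7

12/7


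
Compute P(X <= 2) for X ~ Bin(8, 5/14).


P(X<=2) = P(X=0) + P(X=1) + P(X=2)
= 43046721/1475789056 + 23914845/184473632 + 13286025/52706752
= 86624883/210827008

86624883/210827008


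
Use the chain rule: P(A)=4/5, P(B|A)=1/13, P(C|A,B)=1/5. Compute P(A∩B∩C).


P(A∩B∩C) = P(A) * P(B|A) * P(C|A∩B)
= 4/5 * 1/13 * 1/5
= 4/65 * 1/5 = 4/325

4/325


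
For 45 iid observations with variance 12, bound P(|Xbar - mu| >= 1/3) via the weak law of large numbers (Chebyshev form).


Var(Xbar) = Var(X)/n = 12/45
Chebyshev: P(|Xbar-mu| >= 1/3) <= Var(Xbar)/(1/3)^2 = (4/15)/(1/9) = 12/5
Bound exceeds 1, so trivial bound: 1

1


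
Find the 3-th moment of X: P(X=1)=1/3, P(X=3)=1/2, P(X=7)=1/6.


E[X^3] = sum(x^3 * P(x))
= 1*1/3 + 27*1/2 + 343*1/6
= 71

71


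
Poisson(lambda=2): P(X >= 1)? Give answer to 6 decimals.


P(X>=1) = 1 - P(X<=0) = 1 - (e^(-2)*2^0/0!)
≈ 1 - 0.1353352832 = 0.8646647168
≈ 0.864665

0.864665


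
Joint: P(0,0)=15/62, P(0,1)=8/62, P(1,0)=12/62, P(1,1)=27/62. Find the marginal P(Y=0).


P(Y=0) = P(0,0)+P(1,0) = 15/62 + 12/62 = 27/62

27/62


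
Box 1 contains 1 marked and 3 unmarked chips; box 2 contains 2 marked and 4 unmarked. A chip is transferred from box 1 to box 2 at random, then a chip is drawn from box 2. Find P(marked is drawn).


P(transfer marked) = 1/4; P(transfer unmarked) = 3/4
If marked transferred: Urn II has 3 marked of 7, so P(marked|marked moved) = 3/7
If unmarked transferred: Urn II has 2 marked of 7, so P(marked|unmarked moved) = 2/7
By total probability: P(marked) = 1/4*3/7 + 3/4*2/7 = 9/28

9/28


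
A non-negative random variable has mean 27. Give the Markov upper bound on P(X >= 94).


Markov: P(X >= a) <= E[X]/a
P(X >= 94) <= 27/94

27/94


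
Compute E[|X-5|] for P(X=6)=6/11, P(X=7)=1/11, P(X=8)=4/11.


E[|X-5|] = sum(g(x)*P(x))
= 1*6/11 + 2*1/11 + 3*4/11
= 20/11

20/11


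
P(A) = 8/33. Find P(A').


P(A') = 1 - P(A) = 1 - 8/33 = 25/33

25/33


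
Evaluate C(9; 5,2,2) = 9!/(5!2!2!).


9! = 362880
Denominator: 5!=120 * 2!=2 * 2!=2
Coefficient = 362880 / 480 = 756

756


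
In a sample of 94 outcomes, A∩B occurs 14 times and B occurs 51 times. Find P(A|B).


P(A|B) = P(A∩B)/P(B) = (14/94)/(51/94) = 14/51

14/51


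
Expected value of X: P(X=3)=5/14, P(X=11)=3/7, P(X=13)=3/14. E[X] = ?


E[X] = sum(x * P(x))
= 3*5/14 + 11*3/7 + 13*3/14
= 60/7

60/7


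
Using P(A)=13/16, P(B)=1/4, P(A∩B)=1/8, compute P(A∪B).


P(A∪B) = P(A) + P(B) - P(A∩B)
= 13/16 + 1/4 - 1/8 = 15/16

15/16


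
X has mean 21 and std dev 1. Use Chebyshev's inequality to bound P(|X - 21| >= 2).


k = 2/1 = 2
Chebyshev: P(|X-mu| >= k*sigma) <= 1/k^2 = 1/2^2 = 1/4

1/4


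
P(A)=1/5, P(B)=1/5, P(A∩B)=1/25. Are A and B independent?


P(A)*P(B) = 1/5*1/5 = 1/25
P(A∩B) = 1/25, which equals P(A)P(B), so independent

Yes, A and B are independent


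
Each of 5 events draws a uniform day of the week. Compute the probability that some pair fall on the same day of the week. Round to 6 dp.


P(all different) = prod((7-i)/7 for i=0..4) = 0.149938
P(at least one match) = 1 - 0.149938 = 0.850062

0.850062


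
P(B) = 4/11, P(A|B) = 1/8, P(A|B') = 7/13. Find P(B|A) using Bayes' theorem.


P(A) = P(A|B)P(B) + P(A|B')P(B') = 1/8*4/11 + 7/13*7/11 = 111/286
P(B|A) = P(A|B)P(B)/P(A) = (1/22)/(111/286) = 13/111

13/111


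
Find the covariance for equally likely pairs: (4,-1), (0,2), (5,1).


E[X]=3, E[Y]=2/3, E[XY]=1/3
Cov(X,Y) = E[XY] - E[X]E[Y] = 1/3 - 3*2/3 = -5/3

-5/3


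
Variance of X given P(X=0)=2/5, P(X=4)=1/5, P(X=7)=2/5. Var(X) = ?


E[X] = 18/5, E[X^2] = 114/5
Var(X) = E[X^2] - (E[X])^2 = 114/5 - (18/5)^2 = 246/25

246/25


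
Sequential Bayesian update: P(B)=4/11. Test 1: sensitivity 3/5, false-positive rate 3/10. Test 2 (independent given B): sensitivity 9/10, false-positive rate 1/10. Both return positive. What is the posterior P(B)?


After test 1: P(+) = 3/5*4/11 + 3/10*7/11 = 9/22
P(B|+) = (12/55)/(9/22) = 8/15
After test 2 (use post1 as new prior): P(+) = 9/10*8/15 + 1/10*7/15 = 79/150
P(B|+,+) = (12/25)/(79/150) = 72/79

72/79


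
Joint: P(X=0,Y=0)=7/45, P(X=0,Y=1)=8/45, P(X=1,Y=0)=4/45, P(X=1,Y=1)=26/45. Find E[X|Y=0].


P(Y=0) = 11/45
E[X|Y=0] = (0*7 + 1*4)/11 = 4/11

4/11


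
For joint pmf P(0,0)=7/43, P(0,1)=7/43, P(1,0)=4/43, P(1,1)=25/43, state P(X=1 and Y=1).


Read from table: P(X=1, Y=1) = 25/43

25/43


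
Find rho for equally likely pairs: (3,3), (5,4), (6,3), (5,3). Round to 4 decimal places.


Cov(X,Y) = 0.0625, Var(X) = 1.1875, Var(Y) = 0.1875
rho = Cov/(sqrt(VarX)*sqrt(VarY)) = 0.1325

0.1325


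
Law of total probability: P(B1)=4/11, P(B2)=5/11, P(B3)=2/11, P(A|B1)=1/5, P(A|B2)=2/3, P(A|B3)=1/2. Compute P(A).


P(A) = P(A|B1)P(B1) + P(A|B2)P(B2) + P(A|B3)P(B3)
= 1/5*4/11 + 2/3*5/11 + 1/2*2/11
= 4/55 + 10/33 + 1/11 = 7/15

7/15


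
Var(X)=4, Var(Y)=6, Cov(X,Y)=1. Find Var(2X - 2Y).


Var(2X - 2Y) = 2^2*Var(X) + (-2)^2*Var(Y) + 2*2*(-2)*Cov(X,Y)
= 4*4 + 4*6 - 8*1
= 16 + 24 - 8 = 32

32


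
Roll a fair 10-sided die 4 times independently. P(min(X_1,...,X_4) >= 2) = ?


P(min >= 2) = P(all X_i >= 2) = (P(X_1 >= 2))^4
= (9/10)^4 = 6561/10000

6561/10000


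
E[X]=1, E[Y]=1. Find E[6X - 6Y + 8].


E[6X - 6Y + 8] = 6*E[X] - 6*E[Y] + 8
= (6)*(1) + (-6)*(1) + (8)
= 6 - 6 + 8 = 8

8


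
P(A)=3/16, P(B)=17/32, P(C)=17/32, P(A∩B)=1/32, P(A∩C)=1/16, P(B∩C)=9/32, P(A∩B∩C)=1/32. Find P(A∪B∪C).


P(A∪B∪C) = P(A)+P(B)+P(C) - P(AB)-P(AC)-P(BC) + P(ABC)
= 3/16+17/32+17/32 - 1/32-1/16-9/32 + 1/32
= 29/32

29/32


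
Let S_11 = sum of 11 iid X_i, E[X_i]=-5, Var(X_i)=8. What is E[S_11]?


E[S_n] = n*E[X_1] = 11*-5 = -55

-55


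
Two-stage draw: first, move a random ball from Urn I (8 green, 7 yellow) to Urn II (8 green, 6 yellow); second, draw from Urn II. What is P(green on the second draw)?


P(transfer green) = 8/15; P(transfer yellow) = 7/15
If green transferred: Urn II has 9 green of 15, so P(green|green moved) = 3/5
If yellow transferred: Urn II has 8 green of 15, so P(green|yellow moved) = 8/15
By total probability: P(green) = 8/15*3/5 + 7/15*8/15 = 128/225

128/225


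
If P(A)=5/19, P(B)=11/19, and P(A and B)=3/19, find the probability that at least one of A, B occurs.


P(A∪B) = P(A) + P(B) - P(A∩B)
= 5/19 + 11/19 - 3/19 = 13/19

13/19


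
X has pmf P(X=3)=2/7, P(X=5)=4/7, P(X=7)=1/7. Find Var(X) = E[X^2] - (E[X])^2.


E[X] = 33/7, E[X^2] = 167/7
Var(X) = E[X^2] - (E[X])^2 = 167/7 - (33/7)^2 = 80/49

80/49


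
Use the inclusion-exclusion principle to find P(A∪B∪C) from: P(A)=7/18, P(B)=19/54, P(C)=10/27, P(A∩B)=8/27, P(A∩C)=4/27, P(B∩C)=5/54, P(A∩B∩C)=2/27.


P(A∪B∪C) = P(A)+P(B)+P(C) - P(AB)-P(AC)-P(BC) + P(ABC)
= 7/18+19/54+10/27 - 8/27-4/27-5/54 + 2/27
= 35/54

35/54


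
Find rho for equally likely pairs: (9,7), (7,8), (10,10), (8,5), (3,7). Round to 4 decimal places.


Cov(X,Y) = 1.2400, Var(X) = 5.8400, Var(Y) = 2.6400
rho = Cov/(sqrt(VarX)*sqrt(VarY)) = 0.3158

0.3158


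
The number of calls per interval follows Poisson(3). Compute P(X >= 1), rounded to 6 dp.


P(X>=1) = 1 - P(X<=0) = 1 - (e^(-3)*3^0/0!)
≈ 1 - 0.0497870684 = 0.9502129316
≈ 0.950213

0.950213


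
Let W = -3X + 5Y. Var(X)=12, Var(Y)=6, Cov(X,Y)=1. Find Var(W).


Var(-3X + 5Y) = (-3)^2*Var(X) + 5^2*Var(Y) + 2*(-3)*5*Cov(X,Y)
= 9*12 + 25*6 - 30*1
= 108 + 150 - 30 = 228

228


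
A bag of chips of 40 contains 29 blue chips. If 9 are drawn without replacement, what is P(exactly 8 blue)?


P(X=8) = C(29,8)*C(11,1) / C(40,9)
= 4292145*11 / 273438880
= 47213595/273438880 = 66033/382432

66033/382432


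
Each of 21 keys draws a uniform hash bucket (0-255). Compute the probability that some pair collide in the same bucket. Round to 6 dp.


P(all different) = prod((256-i)/256 for i=0..20) = 0.430362
P(at least one match) = 1 - 0.430362 = 0.569638

0.569638


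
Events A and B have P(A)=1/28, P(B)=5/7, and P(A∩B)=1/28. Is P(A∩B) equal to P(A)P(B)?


P(A)*P(B) = 1/28*5/7 = 5/196
P(A∩B) = 1/28 != 5/196, so not independent

No, A and B are not independent


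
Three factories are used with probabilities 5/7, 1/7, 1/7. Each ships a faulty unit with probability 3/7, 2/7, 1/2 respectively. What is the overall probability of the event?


P(A) = P(A|B1)P(B1) + P(A|B2)P(B2) + P(A|B3)P(B3)
= 3/7*5/7 + 2/7*1/7 + 1/2*1/7
= 15/49 + 2/49 + 1/14 = 41/98

41/98


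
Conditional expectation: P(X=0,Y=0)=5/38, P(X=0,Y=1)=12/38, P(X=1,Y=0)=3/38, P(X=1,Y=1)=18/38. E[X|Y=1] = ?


P(Y=1) = 30/38
E[X|Y=1] = (0*12 + 1*18)/30 = 18/30 = 3/5

3/5


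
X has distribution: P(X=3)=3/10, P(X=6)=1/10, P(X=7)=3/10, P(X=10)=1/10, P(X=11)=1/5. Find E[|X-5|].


E[|X-5|] = sum(g(x)*P(x))
= 2*3/10 + 1*1/10 + 2*3/10 + 5*1/10 + 6*1/5
= 3

3


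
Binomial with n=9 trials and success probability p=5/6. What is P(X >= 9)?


P(X>=9) = P(X=9)
= 1953125/10077696
= 1953125/10077696

1953125/10077696


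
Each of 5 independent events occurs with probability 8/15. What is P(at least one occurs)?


P(at least one) = 1 - P(none)
P(none) = (1 - 8/15)^5 = (7/15)^5 = 16807/759375
P(at least one) = 1 - 16807/759375 = 742568/759375

742568/759375


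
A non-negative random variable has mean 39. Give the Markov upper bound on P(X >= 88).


Markov: P(X >= a) <= E[X]/a
P(X >= 88) <= 39/88

39/88


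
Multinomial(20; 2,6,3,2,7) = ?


20! = 2432902008176640000
Denominator: 2!=2 * 6!=720 * 3!=6 * 2!=2 * 7!=5040
Coefficient = 2432902008176640000 / 87091200 = 27935107200

27935107200


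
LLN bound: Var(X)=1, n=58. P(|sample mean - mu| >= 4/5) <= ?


Var(Xbar) = Var(X)/n = 1/58
Chebyshev: P(|Xbar-mu| >= 4/5) <= Var(Xbar)/(4/5)^2 = (1/58)/(16/25) = 25/928

25/928


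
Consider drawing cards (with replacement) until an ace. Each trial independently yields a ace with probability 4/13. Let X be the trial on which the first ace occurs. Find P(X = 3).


P(X=3) = (1-p)^2 * p = (9/13)^2 * 4/13
= 81/169 * 4/13 = 324/2197

324/2197


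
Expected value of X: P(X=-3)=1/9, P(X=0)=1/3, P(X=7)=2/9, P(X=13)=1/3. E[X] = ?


E[X] = sum(x * P(x))
= -3*1/9 + 0*1/3 + 7*2/9 + 13*1/3
= 50/9

50/9


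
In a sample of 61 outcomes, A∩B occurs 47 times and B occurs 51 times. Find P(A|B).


P(A|B) = P(A∩B)/P(B) = (47/61)/(51/61) = 47/51

47/51


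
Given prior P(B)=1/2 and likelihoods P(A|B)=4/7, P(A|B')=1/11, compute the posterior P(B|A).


P(A) = P(A|B)P(B) + P(A|B')P(B') = 4/7*1/2 + 1/11*1/2 = 51/154
P(B|A) = P(A|B)P(B)/P(A) = (2/7)/(51/154) = 44/51

44/51


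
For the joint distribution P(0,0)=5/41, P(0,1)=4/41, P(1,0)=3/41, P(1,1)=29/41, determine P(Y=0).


P(Y=0) = P(0,0)+P(1,0) = 5/41 + 3/41 = 8/41

8/41


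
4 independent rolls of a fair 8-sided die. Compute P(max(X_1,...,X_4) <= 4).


P(max <= 4) = P(all X_i <= 4) = (P(X_1 <= 4))^4
= (4/8)^4 = (1/2)^4 = 1/16

1/16


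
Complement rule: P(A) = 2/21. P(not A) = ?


P(A') = 1 - P(A) = 1 - 2/21 = 19/21

19/21


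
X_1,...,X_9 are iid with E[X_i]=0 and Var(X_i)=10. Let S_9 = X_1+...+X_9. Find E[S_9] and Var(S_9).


E[S_n] = n*mu = 9*0 = 0
Var(S_n) = n*sigma^2 = 9*10 = 90

E[S_9]=0, Var(S_9)=90


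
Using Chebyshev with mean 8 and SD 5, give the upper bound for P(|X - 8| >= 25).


k = 25/5 = 5
Chebyshev: P(|X-mu| >= k*sigma) <= 1/k^2 = 1/5^2 = 1/25

1/25


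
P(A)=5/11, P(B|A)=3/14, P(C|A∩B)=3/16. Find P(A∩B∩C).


P(A∩B∩C) = P(A) * P(B|A) * P(C|A∩B)
= 5/11 * 3/14 * 3/16
= 15/154 * 3/16 = 45/2464

45/2464


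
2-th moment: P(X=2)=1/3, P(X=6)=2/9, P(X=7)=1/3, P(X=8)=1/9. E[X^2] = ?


E[X^2] = sum(x^2 * P(x))
= 4*1/3 + 36*2/9 + 49*1/3 + 64*1/9
= 295/9

295/9


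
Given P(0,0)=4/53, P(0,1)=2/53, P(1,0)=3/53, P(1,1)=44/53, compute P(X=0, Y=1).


Read from table: P(X=0, Y=1) = 2/53

2/53


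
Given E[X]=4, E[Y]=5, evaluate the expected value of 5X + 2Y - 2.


E[5X + 2Y - 2] = 5*E[X] + 2*E[Y] - 2
= (5)*(4) + (2)*(5) + (-2)
= 20 + 10 - 2 = 28

28


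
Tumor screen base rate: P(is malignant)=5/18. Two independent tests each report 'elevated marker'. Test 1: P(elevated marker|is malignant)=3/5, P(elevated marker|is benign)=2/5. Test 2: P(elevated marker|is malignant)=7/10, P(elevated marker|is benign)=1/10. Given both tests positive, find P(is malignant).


After test 1: P(+) = 3/5*5/18 + 2/5*13/18 = 41/90
P(B|+) = (1/6)/(41/90) = 15/41
After test 2 (use post1 as new prior): P(+) = 7/10*15/41 + 1/10*26/41 = 131/410
P(B|+,+) = (21/82)/(131/410) = 105/131

105/131


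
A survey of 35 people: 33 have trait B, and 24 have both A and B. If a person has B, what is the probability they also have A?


P(A|B) = P(A∩B)/P(B) = (24/35)/(33/35) = 24/33 = 8/11

8/11


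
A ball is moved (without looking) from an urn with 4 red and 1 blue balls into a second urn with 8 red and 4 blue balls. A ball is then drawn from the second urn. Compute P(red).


P(transfer red) = 4/5; P(transfer blue) = 1/5
If red transferred: Urn II has 9 red of 13, so P(red|red moved) = 9/13
If blue transferred: Urn II has 8 red of 13, so P(red|blue moved) = 8/13
By total probability: P(red) = 4/5*9/13 + 1/5*8/13 = 44/65

44/65


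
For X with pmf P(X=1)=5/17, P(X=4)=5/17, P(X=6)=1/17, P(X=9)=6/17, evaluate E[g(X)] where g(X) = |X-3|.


E[|X-3|] = sum(g(x)*P(x))
= 2*5/17 + 1*5/17 + 3*1/17 + 6*6/17
= 54/17

54/17


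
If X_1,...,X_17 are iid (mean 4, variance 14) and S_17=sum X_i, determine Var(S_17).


By independence, Var(S_n) = n*Var(X_1) = 17*14 = 238

238


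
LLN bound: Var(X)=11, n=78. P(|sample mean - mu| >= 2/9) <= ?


Var(Xbar) = Var(X)/n = 11/78
Chebyshev: P(|Xbar-mu| >= 2/9) <= Var(Xbar)/(2/9)^2 = (11/78)/(4/81) = 297/104
Bound exceeds 1, so trivial bound: 1

1


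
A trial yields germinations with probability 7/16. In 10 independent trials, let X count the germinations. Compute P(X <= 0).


P(X<=0) = P(X=0)
= 3486784401/1099511627776
= 3486784401/1099511627776

3486784401/1099511627776


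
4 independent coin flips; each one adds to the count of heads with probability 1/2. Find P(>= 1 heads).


P(at least one) = 1 - P(none)
P(none) = (1 - 1/2)^4 = (1/2)^4 = 1/16
P(at least one) = 1 - 1/16 = 15/16

15/16


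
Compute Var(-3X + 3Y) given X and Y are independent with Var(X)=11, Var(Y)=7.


Independence => Cov(X,Y)=0
Var(-3X + 3Y) = (-3)^2*Var(X) + 3^2*Var(Y)
= 9*11 + 9*7 = 162

162


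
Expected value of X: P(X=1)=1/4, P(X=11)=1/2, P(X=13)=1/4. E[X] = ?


E[X] = sum(x * P(x))
= 1*1/4 + 11*1/2 + 13*1/4
= 9

9


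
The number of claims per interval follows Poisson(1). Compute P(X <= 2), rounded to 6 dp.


P(X<=2) = e^(-1)*1^0/0! + e^(-1)*1^1/1! + e^(-1)*1^2/2!
≈ 0.3678794412 + 0.3678794412 + 0.1839397206
= 0.9196986030
≈ 0.919699

0.919699


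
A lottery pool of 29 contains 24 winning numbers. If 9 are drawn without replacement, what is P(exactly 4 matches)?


P(X=4) = C(24,4)*C(5,5) / C(29,9)
= 10626*1 / 10015005
= 10626/10015005 = 2/1885

2/1885


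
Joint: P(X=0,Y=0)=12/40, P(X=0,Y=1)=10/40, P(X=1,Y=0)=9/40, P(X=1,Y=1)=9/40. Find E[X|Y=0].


P(Y=0) = 21/40
E[X|Y=0] = (0*12 + 1*9)/21 = 9/21 = 3/7

3/7


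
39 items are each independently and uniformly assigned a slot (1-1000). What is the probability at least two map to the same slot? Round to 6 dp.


P(all different) = prod((1000-i)/1000 for i=0..38) = 0.472037
P(at least one match) = 1 - 0.472037 = 0.527963

0.527963


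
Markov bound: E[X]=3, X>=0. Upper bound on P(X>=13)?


Markov: P(X >= a) <= E[X]/a
P(X >= 13) <= 3/13

3/13


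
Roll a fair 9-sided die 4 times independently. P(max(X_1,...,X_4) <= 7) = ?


P(max <= 7) = P(all X_i <= 7) = (P(X_1 <= 7))^4
= (7/9)^4 = 2401/6561

2401/6561


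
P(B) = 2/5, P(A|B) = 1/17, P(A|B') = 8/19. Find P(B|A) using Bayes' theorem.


P(A) = P(A|B)P(B) + P(A|B')P(B') = 1/17*2/5 + 8/19*3/5 = 446/1615
P(B|A) = P(A|B)P(B)/P(A) = (2/85)/(446/1615) = 19/223

19/223


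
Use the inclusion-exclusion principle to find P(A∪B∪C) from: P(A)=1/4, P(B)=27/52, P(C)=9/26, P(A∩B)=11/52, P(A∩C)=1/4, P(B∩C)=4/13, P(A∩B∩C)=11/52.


P(A∪B∪C) = P(A)+P(B)+P(C) - P(AB)-P(AC)-P(BC) + P(ABC)
= 1/4+27/52+9/26 - 11/52-1/4-4/13 + 11/52
= 29/52

29/52


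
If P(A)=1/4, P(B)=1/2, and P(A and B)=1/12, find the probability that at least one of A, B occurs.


P(A∪B) = P(A) + P(B) - P(A∩B)
= 1/4 + 1/2 - 1/12 = 2/3

2/3


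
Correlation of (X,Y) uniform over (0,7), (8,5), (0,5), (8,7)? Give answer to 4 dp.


Cov(X,Y) = 0.0000, Var(X) = 16.0000, Var(Y) = 1.0000
rho = Cov/(sqrt(VarX)*sqrt(VarY)) = 0.0000

0.0000


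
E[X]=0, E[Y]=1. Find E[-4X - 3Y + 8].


E[-4X - 3Y + 8] = -4*E[X] - 3*E[Y] + 8
= (-4)*(0) + (-3)*(1) + (8)
= 0 - 3 + 8 = 5

5


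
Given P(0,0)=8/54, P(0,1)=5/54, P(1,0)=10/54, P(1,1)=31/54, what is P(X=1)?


P(X=1) = P(1,0)+P(1,1) = 10/54 + 31/54 = 41/54

41/54


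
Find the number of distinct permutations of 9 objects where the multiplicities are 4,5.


9! = 362880
Denominator: 4!=24 * 5!=120
Coefficient = 362880 / 2880 = 126

126


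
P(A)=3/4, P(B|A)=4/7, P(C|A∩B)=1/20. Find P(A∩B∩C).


P(A∩B∩C) = P(A) * P(B|A) * P(C|A∩B)
= 3/4 * 4/7 * 1/20
= 3/7 * 1/20 = 3/140

3/140


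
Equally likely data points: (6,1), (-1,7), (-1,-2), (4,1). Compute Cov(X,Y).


E[X]=2, E[Y]=7/4, E[XY]=5/4
Cov(X,Y) = E[XY] - E[X]E[Y] = 5/4 - 2*7/4 = -9/4

-9/4


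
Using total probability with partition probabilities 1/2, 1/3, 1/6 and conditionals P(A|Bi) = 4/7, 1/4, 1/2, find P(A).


P(A) = P(A|B1)P(B1) + P(A|B2)P(B2) + P(A|B3)P(B3)
= 4/7*1/2 + 1/4*1/3 + 1/2*1/6
= 2/7 + 1/12 + 1/12 = 19/42

19/42


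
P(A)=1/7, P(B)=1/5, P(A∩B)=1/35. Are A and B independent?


P(A)*P(B) = 1/7*1/5 = 1/35
P(A∩B) = 1/35, which equals P(A)P(B), so independent

Yes, A and B are independent


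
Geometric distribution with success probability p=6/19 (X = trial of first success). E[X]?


For geometric (trials until first success), E[X] = 1/p = 1/(6/19) = 19/6

19/6


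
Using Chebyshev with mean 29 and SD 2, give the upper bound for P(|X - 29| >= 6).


k = 6/2 = 3
Chebyshev: P(|X-mu| >= k*sigma) <= 1/k^2 = 1/3^2 = 1/9

1/9


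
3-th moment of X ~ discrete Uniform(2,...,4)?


E[X^3] = (1/3) * sum(x^3 for x=2..4)
= 99/3 = 33

33


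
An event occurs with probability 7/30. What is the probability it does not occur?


P(A') = 1 - P(A) = 1 - 7/30 = 23/30

23/30


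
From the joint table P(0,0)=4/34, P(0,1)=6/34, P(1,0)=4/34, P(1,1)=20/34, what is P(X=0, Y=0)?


Read from table: P(X=0, Y=0) = 4/34 = 2/17

2/17


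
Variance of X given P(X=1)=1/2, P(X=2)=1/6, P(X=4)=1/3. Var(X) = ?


E[X] = 13/6, E[X^2] = 13/2
Var(X) = E[X^2] - (E[X])^2 = 13/2 - (13/6)^2 = 65/36

65/36


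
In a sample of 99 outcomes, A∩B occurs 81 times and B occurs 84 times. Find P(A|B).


P(A|B) = P(A∩B)/P(B) = (81/99)/(84/99) = 81/84 = 27/28

27/28


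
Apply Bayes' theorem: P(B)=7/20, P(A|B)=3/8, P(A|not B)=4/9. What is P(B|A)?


P(A) = P(A|B)P(B) + P(A|B')P(B') = 3/8*7/20 + 4/9*13/20 = 121/288
P(B|A) = P(A|B)P(B)/P(A) = (21/160)/(121/288) = 189/605

189/605


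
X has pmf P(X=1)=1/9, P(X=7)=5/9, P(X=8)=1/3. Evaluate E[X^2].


E[X^2] = sum(x^2 * P(x))
= 1*1/9 + 49*5/9 + 64*1/3
= 146/3

146/3


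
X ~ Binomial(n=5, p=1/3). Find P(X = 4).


P(X=4) = C(5,4) * p^4 * (1-p)^1
= 5 * 1/81 * 2/3
= 10/243

10/243


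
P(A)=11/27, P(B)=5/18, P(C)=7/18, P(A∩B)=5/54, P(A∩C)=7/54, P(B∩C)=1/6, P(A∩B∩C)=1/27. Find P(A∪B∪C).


P(A∪B∪C) = P(A)+P(B)+P(C) - P(AB)-P(AC)-P(BC) + P(ABC)
= 11/27+5/18+7/18 - 5/54-7/54-1/6 + 1/27
= 13/18

13/18


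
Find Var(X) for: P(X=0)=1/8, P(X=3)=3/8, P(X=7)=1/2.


E[X] = 37/8, E[X^2] = 223/8
Var(X) = E[X^2] - (E[X])^2 = 223/8 - (37/8)^2 = 415/64

415/64


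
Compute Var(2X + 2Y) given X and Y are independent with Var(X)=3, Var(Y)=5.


Independence => Cov(X,Y)=0
Var(2X + 2Y) = 2^2*Var(X) + 2^2*Var(Y)
= 4*3 + 4*5 = 32

32


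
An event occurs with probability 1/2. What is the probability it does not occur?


P(A') = 1 - P(A) = 1 - 1/2 = 1/2

1/2


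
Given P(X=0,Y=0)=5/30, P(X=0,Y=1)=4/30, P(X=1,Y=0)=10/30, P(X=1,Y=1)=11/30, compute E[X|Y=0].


P(Y=0) = 15/30
E[X|Y=0] = (0*5 + 1*10)/15 = 10/15 = 2/3

2/3


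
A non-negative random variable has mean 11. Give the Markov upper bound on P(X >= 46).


Markov: P(X >= a) <= E[X]/a
P(X >= 46) <= 11/46

11/46


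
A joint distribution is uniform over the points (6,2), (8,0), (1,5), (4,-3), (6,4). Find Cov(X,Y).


E[X]=5, E[Y]=8/5, E[XY]=29/5
Cov(X,Y) = E[XY] - E[X]E[Y] = 29/5 - 5*8/5 = -11/5

-11/5


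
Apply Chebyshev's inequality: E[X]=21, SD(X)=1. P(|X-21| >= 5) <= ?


k = 5/1 = 5
Chebyshev: P(|X-mu| >= k*sigma) <= 1/k^2 = 1/5^2 = 1/25

1/25


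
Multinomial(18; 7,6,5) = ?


18! = 6402373705728000
Denominator: 7!=5040 * 6!=720 * 5!=120
Coefficient = 6402373705728000 / 435456000 = 14702688

14702688
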